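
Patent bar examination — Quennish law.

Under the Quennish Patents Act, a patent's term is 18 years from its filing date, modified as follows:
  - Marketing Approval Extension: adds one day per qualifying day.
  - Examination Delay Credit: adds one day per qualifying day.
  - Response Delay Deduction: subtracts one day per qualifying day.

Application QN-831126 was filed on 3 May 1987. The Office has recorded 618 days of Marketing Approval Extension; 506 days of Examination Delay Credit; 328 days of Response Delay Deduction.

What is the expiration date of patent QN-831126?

July 8, 2007

Base term: filing date + 18 years → 3 May 2005.
Marketing Approval Extension: +618 days → 11 January 2007.
Examination Delay Credit: +506 days → 31 May 2008.
Response Delay Deduction: −328 days → 8 July 2007.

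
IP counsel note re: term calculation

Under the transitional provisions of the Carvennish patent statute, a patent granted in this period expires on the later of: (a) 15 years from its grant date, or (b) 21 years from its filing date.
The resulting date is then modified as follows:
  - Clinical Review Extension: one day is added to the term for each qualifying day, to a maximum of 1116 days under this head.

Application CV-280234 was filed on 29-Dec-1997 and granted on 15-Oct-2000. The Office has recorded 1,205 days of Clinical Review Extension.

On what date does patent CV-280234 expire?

(a) grant + 15 years → 15 October 2015.
(b) filing + 21 years → 29 December 2018.
Later of the two: 29 December 2018.
Clinical Review Extension: 1205 days claimed exceeds the 1116-day cap, so +1116 days → 18 January 2022.

2022-01-18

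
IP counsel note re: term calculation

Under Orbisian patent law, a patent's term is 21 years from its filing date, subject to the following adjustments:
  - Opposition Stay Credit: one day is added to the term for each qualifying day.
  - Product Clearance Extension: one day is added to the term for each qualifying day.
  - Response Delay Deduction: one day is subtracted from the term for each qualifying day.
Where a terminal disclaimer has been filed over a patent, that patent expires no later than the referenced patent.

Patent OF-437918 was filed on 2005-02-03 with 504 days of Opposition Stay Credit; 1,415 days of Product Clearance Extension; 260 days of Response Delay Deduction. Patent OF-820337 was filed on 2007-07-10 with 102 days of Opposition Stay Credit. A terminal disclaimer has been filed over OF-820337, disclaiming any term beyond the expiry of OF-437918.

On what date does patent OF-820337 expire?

Natural term of OF-820337:
  Base: filing + 21 years → 10 July 2028.
  Opposition Stay Credit: +102 days → 20 October 2028.
Expiry of referenced patent OF-437918:
  Base: filing + 21 years → 3 February 2026.
  Opposition Stay Credit: +504 days → 22 June 2027.
  Product Clearance Extension: +1415 days → 7 May 2031.
  Response Delay Deduction: −260 days → 20 August 2030.
Terminal disclaimer: OF-820337 expires on the earlier of 20 October 2028 and 20 August 2030.

October 20, 2028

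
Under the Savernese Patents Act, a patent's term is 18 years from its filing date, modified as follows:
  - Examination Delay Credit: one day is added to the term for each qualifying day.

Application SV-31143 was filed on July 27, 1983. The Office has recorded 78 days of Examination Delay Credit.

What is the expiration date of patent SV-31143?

Base term: filing date + 18 years → 27 July 2001.
Examination Delay Credit: +78 days → 13 October 2001.

October 13, 2001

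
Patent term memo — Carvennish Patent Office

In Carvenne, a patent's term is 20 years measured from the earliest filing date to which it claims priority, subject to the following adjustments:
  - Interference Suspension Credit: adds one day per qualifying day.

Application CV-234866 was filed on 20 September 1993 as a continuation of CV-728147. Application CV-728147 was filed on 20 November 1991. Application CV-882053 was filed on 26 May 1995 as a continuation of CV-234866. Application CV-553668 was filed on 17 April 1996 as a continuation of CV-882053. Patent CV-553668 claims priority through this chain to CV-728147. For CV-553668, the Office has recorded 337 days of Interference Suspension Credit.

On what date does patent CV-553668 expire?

Earliest priority filing: 20 November 1991.
Base term: 20 November 1991 + 20 years → 20 November 2011.
Interference Suspension Credit: +337 days → 22 October 2012.

2012-10-22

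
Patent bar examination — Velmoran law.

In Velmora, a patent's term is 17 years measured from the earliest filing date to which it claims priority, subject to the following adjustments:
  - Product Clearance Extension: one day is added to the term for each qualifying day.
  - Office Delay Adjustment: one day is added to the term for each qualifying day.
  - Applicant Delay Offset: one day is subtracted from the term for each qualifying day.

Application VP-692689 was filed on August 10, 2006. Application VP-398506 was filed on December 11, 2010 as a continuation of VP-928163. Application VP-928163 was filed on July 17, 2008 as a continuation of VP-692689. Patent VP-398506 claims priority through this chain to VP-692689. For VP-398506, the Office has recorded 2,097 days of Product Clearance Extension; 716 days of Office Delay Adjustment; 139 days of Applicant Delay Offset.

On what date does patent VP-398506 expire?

Earliest priority filing: 10 August 2006.
Base term: 10 August 2006 + 17 years → 10 August 2023.
Product Clearance Extension: +2097 days → 7 May 2029.
Office Delay Adjustment: +716 days → 23 April 2031.
Applicant Delay Offset: −139 days → 5 December 2030.

2030-12-05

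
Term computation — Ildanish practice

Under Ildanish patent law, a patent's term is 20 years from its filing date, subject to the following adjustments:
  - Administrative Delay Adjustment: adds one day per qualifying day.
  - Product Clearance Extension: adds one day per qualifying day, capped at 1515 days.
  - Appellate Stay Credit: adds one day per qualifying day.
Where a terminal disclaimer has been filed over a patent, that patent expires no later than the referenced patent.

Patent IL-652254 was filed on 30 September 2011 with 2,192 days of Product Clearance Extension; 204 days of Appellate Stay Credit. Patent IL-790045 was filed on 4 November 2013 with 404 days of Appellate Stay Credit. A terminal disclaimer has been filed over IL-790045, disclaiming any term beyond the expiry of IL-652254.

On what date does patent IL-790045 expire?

2034-12-13

Natural term of IL-790045:
  Base: filing + 20 years → 4 November 2033.
  Appellate Stay Credit: +404 days → 13 December 2034.
Expiry of referenced patent IL-652254:
  Base: filing + 20 years → 30 September 2031.
  Product Clearance Extension: 2192 days claimed exceeds the 1515-day cap, so +1515 days → 23 November 2035.
  Appellate Stay Credit: +204 days → 14 June 2036.
Terminal disclaimer: IL-790045 expires on the earlier of 13 December 2034 and 14 June 2036.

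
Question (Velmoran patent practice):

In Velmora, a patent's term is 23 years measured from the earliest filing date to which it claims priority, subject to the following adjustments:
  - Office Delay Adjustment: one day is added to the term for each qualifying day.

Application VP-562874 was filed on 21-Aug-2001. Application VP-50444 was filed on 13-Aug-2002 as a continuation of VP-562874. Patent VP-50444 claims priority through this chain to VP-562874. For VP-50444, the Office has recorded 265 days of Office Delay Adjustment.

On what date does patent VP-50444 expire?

Earliest priority filing: 21 August 2001.
Base term: 21 August 2001 + 23 years → 21 August 2024.
Office Delay Adjustment: +265 days → 13 May 2025.

2025-05-13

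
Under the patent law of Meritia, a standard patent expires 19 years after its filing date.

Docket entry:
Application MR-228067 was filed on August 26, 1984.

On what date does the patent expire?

August 26, 2003

Filing date + 19 years → 26 August 2003.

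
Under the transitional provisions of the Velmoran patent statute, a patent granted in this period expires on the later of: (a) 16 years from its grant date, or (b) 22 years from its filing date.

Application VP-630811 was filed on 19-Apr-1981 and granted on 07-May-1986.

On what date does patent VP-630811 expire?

(a) grant + 16 years → 7 May 2002.
(b) filing + 22 years → 19 April 2003.
Later of the two: 19 April 2003.

April 19, 2003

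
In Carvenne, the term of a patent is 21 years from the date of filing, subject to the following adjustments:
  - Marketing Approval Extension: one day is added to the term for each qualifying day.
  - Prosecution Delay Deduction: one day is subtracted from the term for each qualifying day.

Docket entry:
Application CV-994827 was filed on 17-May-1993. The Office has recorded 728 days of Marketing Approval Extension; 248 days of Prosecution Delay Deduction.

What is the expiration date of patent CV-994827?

Base term: filing date + 21 years → 17 May 2014.
Marketing Approval Extension: +728 days → 14 May 2016.
Prosecution Delay Deduction: −248 days → 9 September 2015.

2015-09-09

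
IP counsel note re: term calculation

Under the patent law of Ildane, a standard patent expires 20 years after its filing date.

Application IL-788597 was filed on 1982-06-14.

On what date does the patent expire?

Filing date + 20 years → 14 June 2002.

2002-06-14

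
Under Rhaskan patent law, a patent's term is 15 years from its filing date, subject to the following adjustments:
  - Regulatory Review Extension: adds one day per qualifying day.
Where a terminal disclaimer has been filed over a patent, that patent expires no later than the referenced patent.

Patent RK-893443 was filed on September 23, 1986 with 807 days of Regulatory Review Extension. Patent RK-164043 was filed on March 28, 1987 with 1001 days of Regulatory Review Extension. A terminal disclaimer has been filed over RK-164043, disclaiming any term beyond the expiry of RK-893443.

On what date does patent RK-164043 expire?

Natural term of RK-164043:
  Base: filing + 15 years → 28 March 2002.
  Regulatory Review Extension: +1001 days → 23 December 2004.
Expiry of referenced patent RK-893443:
  Base: filing + 15 years → 23 September 2001.
  Regulatory Review Extension: +807 days → 9 December 2003.
Terminal disclaimer: RK-164043 expires on the earlier of 23 December 2004 and 9 December 2003.

December 9, 2003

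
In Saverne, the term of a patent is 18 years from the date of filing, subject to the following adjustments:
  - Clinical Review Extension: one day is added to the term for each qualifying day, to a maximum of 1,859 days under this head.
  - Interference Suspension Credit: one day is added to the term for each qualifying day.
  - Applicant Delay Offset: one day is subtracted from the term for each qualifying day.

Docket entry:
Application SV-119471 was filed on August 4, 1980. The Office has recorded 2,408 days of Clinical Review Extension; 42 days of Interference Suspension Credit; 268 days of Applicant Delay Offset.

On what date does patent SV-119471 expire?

January 23, 2003

Base term: filing date + 18 years → 4 August 1998.
Clinical Review Extension: 2408 days claimed exceeds the 1859-day cap, so +1859 days → 6 September 2003.
Interference Suspension Credit: +42 days → 18 October 2003.
Applicant Delay Offset: −268 days → 23 January 2003.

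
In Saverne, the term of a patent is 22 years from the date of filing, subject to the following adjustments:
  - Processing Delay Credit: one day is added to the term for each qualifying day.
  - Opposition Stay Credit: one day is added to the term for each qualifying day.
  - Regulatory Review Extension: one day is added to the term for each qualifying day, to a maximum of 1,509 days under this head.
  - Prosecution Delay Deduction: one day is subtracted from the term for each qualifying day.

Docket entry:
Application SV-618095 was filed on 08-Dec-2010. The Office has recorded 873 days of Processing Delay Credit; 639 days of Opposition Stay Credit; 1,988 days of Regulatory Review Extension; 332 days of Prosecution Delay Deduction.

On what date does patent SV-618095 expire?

Base term: filing date + 22 years → 8 December 2032.
Processing Delay Credit: +873 days → 30 April 2035.
Opposition Stay Credit: +639 days → 28 January 2037.
Regulatory Review Extension: 1988 days claimed exceeds the 1509-day cap, so +1509 days → 17 March 2041.
Prosecution Delay Deduction: −332 days → 19 April 2040.

2040-04-19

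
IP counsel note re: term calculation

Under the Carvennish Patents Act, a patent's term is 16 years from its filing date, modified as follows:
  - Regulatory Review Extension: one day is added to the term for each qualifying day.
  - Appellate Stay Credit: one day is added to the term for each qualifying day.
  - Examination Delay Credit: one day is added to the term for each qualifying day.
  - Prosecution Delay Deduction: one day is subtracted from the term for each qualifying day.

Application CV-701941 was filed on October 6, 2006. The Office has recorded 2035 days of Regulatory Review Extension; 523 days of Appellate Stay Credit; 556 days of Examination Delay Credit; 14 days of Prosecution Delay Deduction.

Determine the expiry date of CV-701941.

Base term: filing date + 16 years → 6 October 2022.
Regulatory Review Extension: +2035 days → 2 May 2028.
Appellate Stay Credit: +523 days → 7 October 2029.
Examination Delay Credit: +556 days → 16 April 2031.
Prosecution Delay Deduction: −14 days → 2 April 2031.

2031-04-02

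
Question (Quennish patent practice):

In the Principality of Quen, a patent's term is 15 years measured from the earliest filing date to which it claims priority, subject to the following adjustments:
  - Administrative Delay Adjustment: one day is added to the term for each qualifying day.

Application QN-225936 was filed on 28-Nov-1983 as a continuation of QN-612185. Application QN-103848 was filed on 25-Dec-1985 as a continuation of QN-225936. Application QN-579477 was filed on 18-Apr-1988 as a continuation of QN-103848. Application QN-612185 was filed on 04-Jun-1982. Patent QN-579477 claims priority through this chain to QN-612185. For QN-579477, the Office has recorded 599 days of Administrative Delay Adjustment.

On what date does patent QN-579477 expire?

Earliest priority filing: 4 June 1982.
Base term: 4 June 1982 + 15 years → 4 June 1997.
Administrative Delay Adjustment: +599 days → 24 January 1999.

January 24, 1999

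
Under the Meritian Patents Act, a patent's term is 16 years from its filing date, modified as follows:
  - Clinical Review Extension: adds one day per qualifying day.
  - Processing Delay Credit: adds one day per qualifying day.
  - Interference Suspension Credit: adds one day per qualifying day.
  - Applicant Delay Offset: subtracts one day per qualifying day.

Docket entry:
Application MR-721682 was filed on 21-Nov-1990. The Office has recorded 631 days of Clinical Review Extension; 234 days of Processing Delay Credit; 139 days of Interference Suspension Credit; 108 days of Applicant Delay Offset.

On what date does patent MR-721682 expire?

May 5, 2009

Base term: filing date + 16 years → 21 November 2006.
Clinical Review Extension: +631 days → 13 August 2008.
Processing Delay Credit: +234 days → 4 April 2009.
Interference Suspension Credit: +139 days → 21 August 2009.
Applicant Delay Offset: −108 days → 5 May 2009.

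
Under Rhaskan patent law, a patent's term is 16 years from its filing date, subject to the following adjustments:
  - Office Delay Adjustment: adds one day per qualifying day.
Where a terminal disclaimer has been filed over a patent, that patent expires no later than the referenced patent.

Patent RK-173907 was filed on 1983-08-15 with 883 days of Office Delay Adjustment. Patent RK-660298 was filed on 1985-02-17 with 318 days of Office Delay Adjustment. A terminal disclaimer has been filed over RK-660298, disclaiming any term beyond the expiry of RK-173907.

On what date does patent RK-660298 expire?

January 1, 2002

Natural term of RK-660298:
  Base: filing + 16 years → 17 February 2001.
  Office Delay Adjustment: +318 days → 1 January 2002.
Expiry of referenced patent RK-173907:
  Base: filing + 16 years → 15 August 1999.
  Office Delay Adjustment: +883 days → 14 January 2002.
Terminal disclaimer: RK-660298 expires on the earlier of 1 January 2002 and 14 January 2002.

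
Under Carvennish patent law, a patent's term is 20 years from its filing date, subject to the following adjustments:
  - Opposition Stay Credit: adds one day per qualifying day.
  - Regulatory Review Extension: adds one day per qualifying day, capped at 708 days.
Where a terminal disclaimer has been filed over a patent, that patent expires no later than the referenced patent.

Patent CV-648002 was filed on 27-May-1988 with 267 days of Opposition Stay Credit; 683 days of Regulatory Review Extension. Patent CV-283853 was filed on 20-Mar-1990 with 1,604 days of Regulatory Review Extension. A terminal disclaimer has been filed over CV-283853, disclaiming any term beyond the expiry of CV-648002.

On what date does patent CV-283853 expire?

January 2, 2011

Natural term of CV-283853:
  Base: filing + 20 years → 20 March 2010.
  Regulatory Review Extension: 1604 days claimed exceeds the 708-day cap, so +708 days → 26 February 2012.
Expiry of referenced patent CV-648002:
  Base: filing + 20 years → 27 May 2008.
  Opposition Stay Credit: +267 days → 18 February 2009.
  Regulatory Review Extension: 683 days (within the 708-day cap) → +683 days → 2 January 2011.
Terminal disclaimer: CV-283853 expires on the earlier of 26 February 2012 and 2 January 2011.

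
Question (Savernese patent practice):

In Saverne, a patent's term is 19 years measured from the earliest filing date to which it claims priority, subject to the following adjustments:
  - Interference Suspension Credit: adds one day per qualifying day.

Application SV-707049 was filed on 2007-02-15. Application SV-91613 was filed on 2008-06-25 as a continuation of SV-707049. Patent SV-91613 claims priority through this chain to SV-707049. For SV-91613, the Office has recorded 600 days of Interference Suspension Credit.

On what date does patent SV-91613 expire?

October 8, 2027

Earliest priority filing: 15 February 2007.
Base term: 15 February 2007 + 19 years → 15 February 2026.
Interference Suspension Credit: +600 days → 8 October 2027.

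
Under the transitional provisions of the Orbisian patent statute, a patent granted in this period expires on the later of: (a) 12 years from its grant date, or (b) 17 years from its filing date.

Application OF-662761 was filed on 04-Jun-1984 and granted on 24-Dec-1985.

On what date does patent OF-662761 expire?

(a) grant + 12 years → 24 December 1997.
(b) filing + 17 years → 4 June 2001.
Later of the two: 4 June 2001.

2001-06-04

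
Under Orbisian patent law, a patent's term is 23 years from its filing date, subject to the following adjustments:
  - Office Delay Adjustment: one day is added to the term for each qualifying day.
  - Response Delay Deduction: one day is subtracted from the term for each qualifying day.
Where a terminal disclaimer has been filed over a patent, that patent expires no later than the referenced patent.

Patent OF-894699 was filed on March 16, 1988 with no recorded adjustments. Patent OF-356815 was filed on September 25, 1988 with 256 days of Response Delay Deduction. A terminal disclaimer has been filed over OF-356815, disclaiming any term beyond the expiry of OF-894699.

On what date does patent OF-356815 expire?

Natural term of OF-356815:
  Base: filing + 23 years → 25 September 2011.
  Response Delay Deduction: −256 days → 12 January 2011.
Expiry of referenced patent OF-894699:
  Base: filing + 23 years → 16 March 2011.
Terminal disclaimer: OF-356815 expires on the earlier of 12 January 2011 and 16 March 2011.

January 12, 2011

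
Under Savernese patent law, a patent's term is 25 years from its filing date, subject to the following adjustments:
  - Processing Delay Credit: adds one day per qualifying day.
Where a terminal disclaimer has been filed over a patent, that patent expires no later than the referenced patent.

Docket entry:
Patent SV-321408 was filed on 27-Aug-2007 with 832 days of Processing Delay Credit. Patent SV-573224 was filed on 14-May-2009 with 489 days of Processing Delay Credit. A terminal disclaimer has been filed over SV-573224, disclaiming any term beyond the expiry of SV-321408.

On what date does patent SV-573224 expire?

Natural term of SV-573224:
  Base: filing + 25 years → 14 May 2034.
  Processing Delay Credit: +489 days → 15 September 2035.
Expiry of referenced patent SV-321408:
  Base: filing + 25 years → 27 August 2032.
  Processing Delay Credit: +832 days → 7 December 2034.
Terminal disclaimer: SV-573224 expires on the earlier of 15 September 2035 and 7 December 2034.

December 7, 2034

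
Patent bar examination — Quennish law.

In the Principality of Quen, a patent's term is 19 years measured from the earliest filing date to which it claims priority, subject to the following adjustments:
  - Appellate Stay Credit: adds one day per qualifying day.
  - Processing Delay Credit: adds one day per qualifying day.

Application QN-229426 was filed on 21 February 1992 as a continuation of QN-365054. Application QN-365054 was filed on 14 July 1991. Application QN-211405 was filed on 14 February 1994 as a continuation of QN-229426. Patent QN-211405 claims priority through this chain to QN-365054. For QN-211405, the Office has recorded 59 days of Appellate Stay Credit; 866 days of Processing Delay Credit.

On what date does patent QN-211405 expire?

Earliest priority filing: 14 July 1991.
Base term: 14 July 1991 + 19 years → 14 July 2010.
Appellate Stay Credit: +59 days → 11 September 2010.
Processing Delay Credit: +866 days → 24 January 2013.

2013-01-24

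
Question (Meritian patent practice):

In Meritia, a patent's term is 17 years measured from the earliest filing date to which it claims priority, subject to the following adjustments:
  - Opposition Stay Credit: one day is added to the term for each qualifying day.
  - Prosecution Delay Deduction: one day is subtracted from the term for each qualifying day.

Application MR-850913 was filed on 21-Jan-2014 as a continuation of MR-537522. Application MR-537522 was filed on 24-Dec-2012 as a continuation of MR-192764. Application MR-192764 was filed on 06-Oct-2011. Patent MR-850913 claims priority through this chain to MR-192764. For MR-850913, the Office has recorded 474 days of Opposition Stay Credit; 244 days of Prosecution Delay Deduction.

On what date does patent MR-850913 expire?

2029-05-24

Earliest priority filing: 6 October 2011.
Base term: 6 October 2011 + 17 years → 6 October 2028.
Opposition Stay Credit: +474 days → 23 January 2030.
Prosecution Delay Deduction: −244 days → 24 May 2029.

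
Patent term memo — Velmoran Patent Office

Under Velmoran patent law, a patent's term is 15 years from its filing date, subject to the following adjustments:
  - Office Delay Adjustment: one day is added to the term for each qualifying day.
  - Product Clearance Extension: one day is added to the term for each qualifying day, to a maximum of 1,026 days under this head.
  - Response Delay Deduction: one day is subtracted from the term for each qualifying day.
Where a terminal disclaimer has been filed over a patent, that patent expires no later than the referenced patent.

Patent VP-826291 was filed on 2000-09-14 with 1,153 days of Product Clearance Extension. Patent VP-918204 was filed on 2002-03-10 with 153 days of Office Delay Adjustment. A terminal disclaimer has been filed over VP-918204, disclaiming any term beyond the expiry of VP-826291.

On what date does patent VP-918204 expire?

2017-08-10

Natural term of VP-918204:
  Base: filing + 15 years → 10 March 2017.
  Office Delay Adjustment: +153 days → 10 August 2017.
Expiry of referenced patent VP-826291:
  Base: filing + 15 years → 14 September 2015.
  Product Clearance Extension: 1153 days claimed exceeds the 1026-day cap, so +1026 days → 6 July 2018.
Terminal disclaimer: VP-918204 expires on the earlier of 10 August 2017 and 6 July 2018.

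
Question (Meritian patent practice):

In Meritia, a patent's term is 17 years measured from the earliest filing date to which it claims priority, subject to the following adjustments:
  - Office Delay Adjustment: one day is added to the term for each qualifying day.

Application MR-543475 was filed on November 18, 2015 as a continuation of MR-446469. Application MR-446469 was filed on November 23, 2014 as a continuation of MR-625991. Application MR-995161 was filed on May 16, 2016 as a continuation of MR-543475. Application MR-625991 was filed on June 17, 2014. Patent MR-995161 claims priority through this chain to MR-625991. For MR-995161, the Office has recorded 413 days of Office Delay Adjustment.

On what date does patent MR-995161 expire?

Earliest priority filing: 17 June 2014.
Base term: 17 June 2014 + 17 years → 17 June 2031.
Office Delay Adjustment: +413 days → 3 August 2032.

2032-08-03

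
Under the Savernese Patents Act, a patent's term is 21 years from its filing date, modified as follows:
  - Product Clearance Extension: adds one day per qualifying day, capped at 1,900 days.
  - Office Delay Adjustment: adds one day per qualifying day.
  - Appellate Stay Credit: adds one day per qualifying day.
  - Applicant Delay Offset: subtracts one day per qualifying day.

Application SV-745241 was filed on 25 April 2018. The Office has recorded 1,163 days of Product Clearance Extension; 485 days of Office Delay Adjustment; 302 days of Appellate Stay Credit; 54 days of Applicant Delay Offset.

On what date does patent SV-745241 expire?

2044-07-03

Base term: filing date + 21 years → 25 April 2039.
Product Clearance Extension: 1163 days (within the 1900-day cap) → +1163 days → 1 July 2042.
Office Delay Adjustment: +485 days → 29 October 2043.
Appellate Stay Credit: +302 days → 26 August 2044.
Applicant Delay Offset: −54 days → 3 July 2044.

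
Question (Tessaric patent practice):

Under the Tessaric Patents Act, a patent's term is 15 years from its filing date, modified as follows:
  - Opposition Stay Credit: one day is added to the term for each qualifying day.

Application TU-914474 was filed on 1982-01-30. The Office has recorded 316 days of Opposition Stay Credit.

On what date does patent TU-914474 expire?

Base term: filing date + 15 years → 30 January 1997.
Opposition Stay Credit: +316 days → 12 December 1997.

1997-12-12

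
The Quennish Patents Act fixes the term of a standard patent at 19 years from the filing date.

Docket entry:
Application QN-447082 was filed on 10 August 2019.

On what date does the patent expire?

Filing date + 19 years → 10 August 2038.

2038-08-10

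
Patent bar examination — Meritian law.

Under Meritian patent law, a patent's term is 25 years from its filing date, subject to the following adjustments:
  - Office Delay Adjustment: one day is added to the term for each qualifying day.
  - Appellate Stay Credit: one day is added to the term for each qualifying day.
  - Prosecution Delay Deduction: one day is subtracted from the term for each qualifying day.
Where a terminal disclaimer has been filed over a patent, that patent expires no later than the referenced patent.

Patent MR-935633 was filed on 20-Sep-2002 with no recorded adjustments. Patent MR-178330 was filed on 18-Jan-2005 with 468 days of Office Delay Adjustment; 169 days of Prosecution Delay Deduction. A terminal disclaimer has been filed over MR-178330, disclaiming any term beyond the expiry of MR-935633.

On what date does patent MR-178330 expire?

Natural term of MR-178330:
  Base: filing + 25 years → 18 January 2030.
  Office Delay Adjustment: +468 days → 1 May 2031.
  Prosecution Delay Deduction: −169 days → 13 November 2030.
Expiry of referenced patent MR-935633:
  Base: filing + 25 years → 20 September 2027.
Terminal disclaimer: MR-178330 expires on the earlier of 13 November 2030 and 20 September 2027.

September 20, 2027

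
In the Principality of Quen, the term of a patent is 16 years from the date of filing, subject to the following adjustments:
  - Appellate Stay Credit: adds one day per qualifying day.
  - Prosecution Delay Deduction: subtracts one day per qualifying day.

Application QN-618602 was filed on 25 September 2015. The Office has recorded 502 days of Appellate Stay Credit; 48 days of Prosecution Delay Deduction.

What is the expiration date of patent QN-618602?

Base term: filing date + 16 years → 25 September 2031.
Appellate Stay Credit: +502 days → 8 February 2033.
Prosecution Delay Deduction: −48 days → 22 December 2032.

December 22, 2032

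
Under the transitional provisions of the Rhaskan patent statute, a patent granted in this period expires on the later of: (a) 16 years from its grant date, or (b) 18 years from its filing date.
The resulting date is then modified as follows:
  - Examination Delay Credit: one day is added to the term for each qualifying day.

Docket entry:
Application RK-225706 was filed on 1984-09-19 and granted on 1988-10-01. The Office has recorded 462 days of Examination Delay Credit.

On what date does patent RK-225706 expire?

(a) grant + 16 years → 1 October 2004.
(b) filing + 18 years → 19 September 2002.
Later of the two: 1 October 2004.
Examination Delay Credit: +462 days → 6 January 2006.

January 6, 2006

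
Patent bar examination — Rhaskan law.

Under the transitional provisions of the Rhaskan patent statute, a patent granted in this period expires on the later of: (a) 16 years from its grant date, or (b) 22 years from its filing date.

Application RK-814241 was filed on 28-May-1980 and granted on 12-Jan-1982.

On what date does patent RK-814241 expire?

(a) grant + 16 years → 12 January 1998.
(b) filing + 22 years → 28 May 2002.
Later of the two: 28 May 2002.

May 28, 2002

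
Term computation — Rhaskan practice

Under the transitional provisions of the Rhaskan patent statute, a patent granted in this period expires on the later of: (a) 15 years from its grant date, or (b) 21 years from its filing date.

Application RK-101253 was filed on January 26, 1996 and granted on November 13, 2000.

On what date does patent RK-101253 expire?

January 26, 2017

(a) grant + 15 years → 13 November 2015.
(b) filing + 21 years → 26 January 2017.
Later of the two: 26 January 2017.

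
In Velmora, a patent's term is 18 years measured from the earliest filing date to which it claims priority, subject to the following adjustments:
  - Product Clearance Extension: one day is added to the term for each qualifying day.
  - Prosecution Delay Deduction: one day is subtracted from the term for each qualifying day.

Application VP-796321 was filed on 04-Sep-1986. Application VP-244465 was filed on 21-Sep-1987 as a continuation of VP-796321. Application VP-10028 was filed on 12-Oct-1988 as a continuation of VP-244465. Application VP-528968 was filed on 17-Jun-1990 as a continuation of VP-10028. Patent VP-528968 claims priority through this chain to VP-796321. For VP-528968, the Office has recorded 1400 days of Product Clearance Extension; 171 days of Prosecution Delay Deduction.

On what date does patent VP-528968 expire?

2008-01-16

Earliest priority filing: 4 September 1986.
Base term: 4 September 1986 + 18 years → 4 September 2004.
Product Clearance Extension: +1400 days → 5 July 2008.
Prosecution Delay Deduction: −171 days → 16 January 2008.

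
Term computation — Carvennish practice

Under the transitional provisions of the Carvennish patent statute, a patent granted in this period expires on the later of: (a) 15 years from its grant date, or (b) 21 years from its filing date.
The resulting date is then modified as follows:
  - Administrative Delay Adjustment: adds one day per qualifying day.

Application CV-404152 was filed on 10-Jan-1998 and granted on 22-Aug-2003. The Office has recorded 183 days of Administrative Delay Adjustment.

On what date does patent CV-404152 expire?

(a) grant + 15 years → 22 August 2018.
(b) filing + 21 years → 10 January 2019.
Later of the two: 10 January 2019.
Administrative Delay Adjustment: +183 days → 12 July 2019.

July 12, 2019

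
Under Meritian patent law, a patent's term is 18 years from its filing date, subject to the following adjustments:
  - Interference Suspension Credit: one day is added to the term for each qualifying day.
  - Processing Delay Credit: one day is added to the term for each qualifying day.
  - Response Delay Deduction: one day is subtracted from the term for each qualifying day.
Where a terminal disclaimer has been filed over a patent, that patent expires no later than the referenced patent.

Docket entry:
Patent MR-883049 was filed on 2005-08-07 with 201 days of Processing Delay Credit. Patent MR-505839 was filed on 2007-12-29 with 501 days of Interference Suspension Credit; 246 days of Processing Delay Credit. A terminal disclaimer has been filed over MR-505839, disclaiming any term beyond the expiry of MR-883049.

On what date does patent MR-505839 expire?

February 24, 2024

Natural term of MR-505839:
  Base: filing + 18 years → 29 December 2025.
  Interference Suspension Credit: +501 days → 14 May 2027.
  Processing Delay Credit: +246 days → 15 January 2028.
Expiry of referenced patent MR-883049:
  Base: filing + 18 years → 7 August 2023.
  Processing Delay Credit: +201 days → 24 February 2024.
Terminal disclaimer: MR-505839 expires on the earlier of 15 January 2028 and 24 February 2024.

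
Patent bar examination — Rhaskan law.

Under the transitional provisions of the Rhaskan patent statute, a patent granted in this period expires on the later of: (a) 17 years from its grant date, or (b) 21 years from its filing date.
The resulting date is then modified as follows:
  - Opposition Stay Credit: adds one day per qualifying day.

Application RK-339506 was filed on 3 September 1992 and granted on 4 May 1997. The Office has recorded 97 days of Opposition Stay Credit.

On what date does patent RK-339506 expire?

August 9, 2014

(a) grant + 17 years → 4 May 2014.
(b) filing + 21 years → 3 September 2013.
Later of the two: 4 May 2014.
Opposition Stay Credit: +97 days → 9 August 2014.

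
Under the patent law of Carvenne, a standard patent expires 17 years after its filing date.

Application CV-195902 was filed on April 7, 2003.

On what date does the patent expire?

2020-04-07

Filing date + 17 years → 7 April 2020.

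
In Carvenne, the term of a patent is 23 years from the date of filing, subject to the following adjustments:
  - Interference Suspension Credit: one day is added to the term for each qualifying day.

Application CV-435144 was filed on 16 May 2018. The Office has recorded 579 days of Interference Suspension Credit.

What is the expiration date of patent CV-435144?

Base term: filing date + 23 years → 16 May 2041.
Interference Suspension Credit: +579 days → 16 December 2042.

December 16, 2042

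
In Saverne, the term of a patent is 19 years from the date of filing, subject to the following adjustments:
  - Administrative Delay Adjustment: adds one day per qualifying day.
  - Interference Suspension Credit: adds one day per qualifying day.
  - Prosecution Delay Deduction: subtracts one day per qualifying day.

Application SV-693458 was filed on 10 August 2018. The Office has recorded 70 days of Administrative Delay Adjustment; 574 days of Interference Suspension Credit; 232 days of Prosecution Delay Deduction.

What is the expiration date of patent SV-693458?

September 26, 2038

Base term: filing date + 19 years → 10 August 2037.
Administrative Delay Adjustment: +70 days → 19 October 2037.
Interference Suspension Credit: +574 days → 16 May 2039.
Prosecution Delay Deduction: −232 days → 26 September 2038.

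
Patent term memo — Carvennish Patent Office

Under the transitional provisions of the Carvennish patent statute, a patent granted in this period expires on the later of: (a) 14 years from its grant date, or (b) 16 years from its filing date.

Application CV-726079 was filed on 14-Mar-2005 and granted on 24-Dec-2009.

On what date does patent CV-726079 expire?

December 24, 2023

(a) grant + 14 years → 24 December 2023.
(b) filing + 16 years → 14 March 2021.
Later of the two: 24 December 2023.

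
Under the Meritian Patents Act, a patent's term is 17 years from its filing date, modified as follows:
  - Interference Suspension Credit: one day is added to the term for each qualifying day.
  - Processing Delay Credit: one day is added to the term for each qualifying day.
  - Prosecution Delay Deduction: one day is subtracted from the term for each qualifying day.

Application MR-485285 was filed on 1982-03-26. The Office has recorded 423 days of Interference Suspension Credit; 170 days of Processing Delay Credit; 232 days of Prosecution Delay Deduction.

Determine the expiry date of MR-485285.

2000-03-21

Base term: filing date + 17 years → 26 March 1999.
Interference Suspension Credit: +423 days → 22 May 2000.
Processing Delay Credit: +170 days → 8 November 2000.
Prosecution Delay Deduction: −232 days → 21 March 2000.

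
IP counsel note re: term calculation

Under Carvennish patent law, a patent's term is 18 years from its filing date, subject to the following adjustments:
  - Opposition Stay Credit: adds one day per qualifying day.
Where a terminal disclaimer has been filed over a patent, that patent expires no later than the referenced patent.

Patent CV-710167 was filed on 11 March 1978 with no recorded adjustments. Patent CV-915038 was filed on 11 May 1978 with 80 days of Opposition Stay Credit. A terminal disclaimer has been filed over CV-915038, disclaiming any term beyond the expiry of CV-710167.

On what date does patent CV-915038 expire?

1996-03-11

Natural term of CV-915038:
  Base: filing + 18 years → 11 May 1996.
  Opposition Stay Credit: +80 days → 30 July 1996.
Expiry of referenced patent CV-710167:
  Base: filing + 18 years → 11 March 1996.
Terminal disclaimer: CV-915038 expires on the earlier of 30 July 1996 and 11 March 1996.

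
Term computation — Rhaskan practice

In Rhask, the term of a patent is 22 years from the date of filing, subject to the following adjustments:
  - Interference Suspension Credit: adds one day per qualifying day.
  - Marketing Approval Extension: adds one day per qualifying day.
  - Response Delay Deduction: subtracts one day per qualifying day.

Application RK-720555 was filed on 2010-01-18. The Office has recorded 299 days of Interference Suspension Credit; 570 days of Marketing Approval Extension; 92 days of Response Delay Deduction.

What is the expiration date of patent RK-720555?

Base term: filing date + 22 years → 18 January 2032.
Interference Suspension Credit: +299 days → 12 November 2032.
Marketing Approval Extension: +570 days → 5 June 2034.
Response Delay Deduction: −92 days → 5 March 2034.

March 5, 2034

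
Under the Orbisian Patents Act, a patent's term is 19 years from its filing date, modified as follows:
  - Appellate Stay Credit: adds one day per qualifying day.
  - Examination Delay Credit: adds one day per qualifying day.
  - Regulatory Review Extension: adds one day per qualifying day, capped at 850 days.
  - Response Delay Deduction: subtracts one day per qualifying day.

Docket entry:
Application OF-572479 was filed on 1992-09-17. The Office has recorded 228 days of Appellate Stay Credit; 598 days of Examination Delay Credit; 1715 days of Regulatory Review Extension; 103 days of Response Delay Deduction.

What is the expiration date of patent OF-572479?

Base term: filing date + 19 years → 17 September 2011.
Appellate Stay Credit: +228 days → 2 May 2012.
Examination Delay Credit: +598 days → 21 December 2013.
Regulatory Review Extension: 1715 days claimed exceeds the 850-day cap, so +850 days → 19 April 2016.
Response Delay Deduction: −103 days → 7 January 2016.

January 7, 2016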